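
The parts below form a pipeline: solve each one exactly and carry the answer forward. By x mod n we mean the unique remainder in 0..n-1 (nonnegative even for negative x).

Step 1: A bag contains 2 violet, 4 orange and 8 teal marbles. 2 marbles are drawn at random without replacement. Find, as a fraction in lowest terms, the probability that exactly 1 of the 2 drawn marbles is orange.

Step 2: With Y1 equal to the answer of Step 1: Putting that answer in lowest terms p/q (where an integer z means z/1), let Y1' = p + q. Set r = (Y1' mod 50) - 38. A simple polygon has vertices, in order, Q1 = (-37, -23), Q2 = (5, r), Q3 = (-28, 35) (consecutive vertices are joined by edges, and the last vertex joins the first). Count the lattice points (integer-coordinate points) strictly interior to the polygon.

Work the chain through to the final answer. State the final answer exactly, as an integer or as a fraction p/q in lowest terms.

Step 1: total draws C(14,2) = 91; favorable C(4,1)*C(10,1) = 40; P = 40/91; answer 40/91
Step 2: Y1 = 40/91; threaded value p + q = 131; r = -7; cross terms: (-37*-7 - 5*-23)=374, (5*35 - -28*-7)=-21, (-28*-23 - -37*35)=1939; twice the area = |2292| = 2292; area = 1146; boundary points = 2 + 3 + 1 = 6; strictly interior points = area - boundary/2 + 1 = 1144; answer 1144

1144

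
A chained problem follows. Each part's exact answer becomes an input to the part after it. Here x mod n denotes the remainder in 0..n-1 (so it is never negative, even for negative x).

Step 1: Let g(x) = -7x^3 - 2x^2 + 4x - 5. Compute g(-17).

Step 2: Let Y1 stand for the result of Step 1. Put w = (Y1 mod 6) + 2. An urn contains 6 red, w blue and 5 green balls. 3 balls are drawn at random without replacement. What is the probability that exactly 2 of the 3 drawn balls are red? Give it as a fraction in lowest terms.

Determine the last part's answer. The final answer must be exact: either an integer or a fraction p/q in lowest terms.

27/91

Step 1: -7*(-17)^3 - 2*(-17)^2 + 4*(-17)^1 - 5 = (34391) + (-578) + (-68) + (-5) = 33740; answer 33740
Step 2: Y1 = 33740; w = 4; total draws C(15,3) = 455; favorable C(6,2)*C(9,1) = 135; P = 27/91; answer 27/91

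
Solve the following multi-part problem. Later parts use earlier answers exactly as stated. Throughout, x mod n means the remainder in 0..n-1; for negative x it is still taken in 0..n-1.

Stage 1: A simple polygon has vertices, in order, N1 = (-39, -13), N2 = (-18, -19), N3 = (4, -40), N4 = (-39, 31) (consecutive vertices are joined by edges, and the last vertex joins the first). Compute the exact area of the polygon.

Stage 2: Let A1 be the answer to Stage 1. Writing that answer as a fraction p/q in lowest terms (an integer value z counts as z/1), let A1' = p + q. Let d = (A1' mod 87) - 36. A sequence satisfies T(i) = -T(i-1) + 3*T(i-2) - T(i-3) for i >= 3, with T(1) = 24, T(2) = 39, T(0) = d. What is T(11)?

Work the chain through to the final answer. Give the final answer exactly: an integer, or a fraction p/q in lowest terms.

3386

Stage 1: cross terms: (-39*-19 - -18*-13)=507, (-18*-40 - 4*-19)=796, (4*31 - -39*-40)=-1436, (-39*-13 - -39*31)=1716; twice the area = |1583| = 1583; area = 1583/2; answer 1583/2
Stage 2: A1 = 1583/2; threaded value p + q = 1585; d = -17; T(3) = -1*(39) + 3*(24) - 1*(-17) = 50; iterating: T(3)=50, T(4)=43, T(5)=68, T(6)=11, T(7)=150, T(8)=-185, T(9)=624, T(10)=-1329, T(11)=3386; answer 3386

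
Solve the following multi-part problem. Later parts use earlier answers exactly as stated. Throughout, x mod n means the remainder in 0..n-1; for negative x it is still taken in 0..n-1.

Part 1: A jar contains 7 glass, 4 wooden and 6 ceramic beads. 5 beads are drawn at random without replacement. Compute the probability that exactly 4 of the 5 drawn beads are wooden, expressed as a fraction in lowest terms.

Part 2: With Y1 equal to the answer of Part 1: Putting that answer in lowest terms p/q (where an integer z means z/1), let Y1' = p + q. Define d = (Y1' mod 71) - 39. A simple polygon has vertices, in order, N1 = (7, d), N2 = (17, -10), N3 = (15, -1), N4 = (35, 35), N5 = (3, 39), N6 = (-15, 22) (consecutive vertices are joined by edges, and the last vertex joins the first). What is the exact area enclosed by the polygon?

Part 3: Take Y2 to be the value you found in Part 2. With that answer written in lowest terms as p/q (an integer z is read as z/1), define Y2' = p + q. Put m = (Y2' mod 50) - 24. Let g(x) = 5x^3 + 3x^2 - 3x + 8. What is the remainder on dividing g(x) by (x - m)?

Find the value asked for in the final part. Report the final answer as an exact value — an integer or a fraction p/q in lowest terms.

Part 1: total draws C(17,5) = 6188; favorable C(4,4)*C(13,1) = 13; P = 1/476; answer 1/476
Part 2: Y1 = 1/476; threaded value p + q = 477; d = 12; cross terms: (7*-10 - 17*12)=-274, (17*-1 - 15*-10)=133, (15*35 - 35*-1)=560, (35*39 - 3*35)=1260, (3*22 - -15*39)=651, (-15*12 - 7*22)=-334; twice the area = |1996| = 1996; area = 998; answer 998
Part 3: Y2 = 998; threaded value p + q = 999; m = 25; remainder = value at the root: 5*(25)^3 + 3*(25)^2 - 3*(25)^1 + 8 = (78125) + (1875) + (-75) + (8) = 79933; answer 79933

79933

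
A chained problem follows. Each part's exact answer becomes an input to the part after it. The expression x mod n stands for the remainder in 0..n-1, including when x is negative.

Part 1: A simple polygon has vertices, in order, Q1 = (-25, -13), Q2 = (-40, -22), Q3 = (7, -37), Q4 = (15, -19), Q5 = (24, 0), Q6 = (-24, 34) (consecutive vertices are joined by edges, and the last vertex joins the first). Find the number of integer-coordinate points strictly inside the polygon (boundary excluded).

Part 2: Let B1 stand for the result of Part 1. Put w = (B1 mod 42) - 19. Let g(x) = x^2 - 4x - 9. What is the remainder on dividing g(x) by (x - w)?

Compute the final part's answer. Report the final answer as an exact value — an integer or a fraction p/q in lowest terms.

68

Part 1: cross terms: (-25*-22 - -40*-13)=30, (-40*-37 - 7*-22)=1634, (7*-19 - 15*-37)=422, (15*0 - 24*-19)=456, (24*34 - -24*0)=816, (-24*-13 - -25*34)=1162; twice the area = |4520| = 4520; area = 2260; boundary points = 3 + 1 + 2 + 1 + 2 + 1 = 10; strictly interior points = area - boundary/2 + 1 = 2256; answer 2256
Part 2: B1 = 2256; w = 11; remainder = value at the root: 1*(11)^2 - 4*(11)^1 - 9 = (121) + (-44) + (-9) = 68; answer 68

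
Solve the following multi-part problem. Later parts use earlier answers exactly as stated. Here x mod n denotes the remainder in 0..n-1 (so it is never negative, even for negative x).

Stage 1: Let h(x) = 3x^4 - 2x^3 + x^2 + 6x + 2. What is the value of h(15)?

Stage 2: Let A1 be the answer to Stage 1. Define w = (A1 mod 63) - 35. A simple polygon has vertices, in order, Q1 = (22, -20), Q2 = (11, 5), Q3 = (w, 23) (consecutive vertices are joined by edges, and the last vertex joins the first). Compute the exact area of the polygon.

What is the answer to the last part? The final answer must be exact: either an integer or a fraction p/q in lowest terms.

Stage 1: 3*(15)^4 - 2*(15)^3 + 1*(15)^2 + 6*(15)^1 + 2 = (151875) + (-6750) + (225) + (90) + (2) = 145442; answer 145442
Stage 2: A1 = 145442; w = 3; cross terms: (22*5 - 11*-20)=330, (11*23 - 3*5)=238, (3*-20 - 22*23)=-566; twice the area = |2| = 2; area = 1; answer 1

1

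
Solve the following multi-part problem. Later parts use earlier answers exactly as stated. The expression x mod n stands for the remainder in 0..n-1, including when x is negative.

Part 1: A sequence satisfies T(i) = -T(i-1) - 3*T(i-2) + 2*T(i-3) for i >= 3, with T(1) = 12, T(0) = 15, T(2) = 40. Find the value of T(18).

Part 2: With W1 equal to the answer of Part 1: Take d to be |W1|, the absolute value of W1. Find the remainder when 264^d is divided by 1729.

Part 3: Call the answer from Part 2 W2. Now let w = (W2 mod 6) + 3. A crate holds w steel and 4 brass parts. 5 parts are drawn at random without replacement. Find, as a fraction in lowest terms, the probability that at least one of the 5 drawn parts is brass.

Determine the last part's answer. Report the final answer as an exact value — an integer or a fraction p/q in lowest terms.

Part 1: T(3) = -1*(40) - 3*(12) + 2*(15) = -46; iterating: T(3)=-46, T(4)=-50, T(5)=268, T(6)=-210, T(7)=-694, T(8)=1860, T(9)=-198, T(10)=-6770, T(11)=11084, T(12)=8830, T(13)=-55622, T(14)=51300, T(15)=133226, T(16)=-398370, T(17)=101292, T(18)=1360270; answer 1360270
Part 2: W1 = 1360270; d = 1360270; squarings mod 1729: 264^1=264, 264^2=536, 264^4=282, 264^8=1719, 264^16=100, 264^32=1355, 264^64=1556, 264^128=536, 264^256=282, 264^512=1719, 264^1024=100, 264^2048=1355, 264^4096=1556, 264^8192=536, 264^16384=282, 264^32768=1719, 264^65536=100, 264^131072=1355, 264^262144=1556, 264^524288=536, 264^1048576=282; 264^1360270 = 264^2 * 264^4 * 264^8 * 264^128 * 264^256 * 264^16384 * 264^32768 * 264^262144 * 264^1048576 = 1556 (mod 1729); answer 1556
Part 3: W2 = 1556; w = 5; total draws C(9,5) = 126; complement C(5,5) = 1; favorable 126 - 1 = 125; P = 125/126; answer 125/126

125/126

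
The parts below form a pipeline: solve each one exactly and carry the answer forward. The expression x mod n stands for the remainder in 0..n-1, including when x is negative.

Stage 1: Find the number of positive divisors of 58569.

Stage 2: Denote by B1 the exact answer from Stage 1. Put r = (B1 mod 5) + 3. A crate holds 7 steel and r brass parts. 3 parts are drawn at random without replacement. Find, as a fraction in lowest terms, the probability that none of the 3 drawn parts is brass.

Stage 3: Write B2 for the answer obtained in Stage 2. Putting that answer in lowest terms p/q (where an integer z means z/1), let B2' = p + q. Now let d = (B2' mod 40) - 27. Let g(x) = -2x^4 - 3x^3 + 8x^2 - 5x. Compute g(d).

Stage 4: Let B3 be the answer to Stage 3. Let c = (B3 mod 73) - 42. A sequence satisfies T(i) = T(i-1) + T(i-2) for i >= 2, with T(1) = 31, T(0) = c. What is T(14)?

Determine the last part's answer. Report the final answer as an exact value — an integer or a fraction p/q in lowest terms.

6561

Stage 1: 58569 = 3 * 7 * 2789; number of divisors = (1+1) * (1+1) * (1+1) = 8; answer 8
Stage 2: B1 = 8; r = 6; total draws C(13,3) = 286; favorable C(7,3) = 35; P = 35/286; answer 35/286
Stage 3: B2 = 35/286; threaded value p + q = 321; d = -26; -2*(-26)^4 - 3*(-26)^3 + 8*(-26)^2 - 5*(-26)^1 = (-913952) + (52728) + (5408) + (130) = -855686; answer -855686
Stage 4: B3 = -855686; c = -22; T(2) = 1*(31) + 1*(-22) = 9; iterating: T(2)=9, T(3)=40, T(4)=49, T(5)=89, T(6)=138, T(7)=227, T(8)=365, T(9)=592, T(10)=957, T(11)=1549, T(12)=2506, T(13)=4055, T(14)=6561; answer 6561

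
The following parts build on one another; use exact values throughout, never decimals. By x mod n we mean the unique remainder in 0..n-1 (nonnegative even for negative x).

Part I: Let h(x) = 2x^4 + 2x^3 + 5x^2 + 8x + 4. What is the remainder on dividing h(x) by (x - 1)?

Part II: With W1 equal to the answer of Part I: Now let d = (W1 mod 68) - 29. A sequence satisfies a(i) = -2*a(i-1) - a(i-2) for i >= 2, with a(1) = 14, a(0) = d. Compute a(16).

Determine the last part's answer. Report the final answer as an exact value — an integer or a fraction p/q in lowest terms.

Part I: remainder = value at the root: 2*(1)^4 + 2*(1)^3 + 5*(1)^2 + 8*(1)^1 + 4 = (2) + (2) + (5) + (8) + (4) = 21; answer 21
Part II: W1 = 21; d = -8; a(2) = -2*(14) - 1*(-8) = -20; iterating: a(2)=-20, a(3)=26, a(4)=-32, a(5)=38, a(6)=-44, a(7)=50, a(8)=-56, a(9)=62, a(10)=-68, a(11)=74, a(12)=-80, a(13)=86, a(14)=-92, a(15)=98, a(16)=-104; answer -104

-104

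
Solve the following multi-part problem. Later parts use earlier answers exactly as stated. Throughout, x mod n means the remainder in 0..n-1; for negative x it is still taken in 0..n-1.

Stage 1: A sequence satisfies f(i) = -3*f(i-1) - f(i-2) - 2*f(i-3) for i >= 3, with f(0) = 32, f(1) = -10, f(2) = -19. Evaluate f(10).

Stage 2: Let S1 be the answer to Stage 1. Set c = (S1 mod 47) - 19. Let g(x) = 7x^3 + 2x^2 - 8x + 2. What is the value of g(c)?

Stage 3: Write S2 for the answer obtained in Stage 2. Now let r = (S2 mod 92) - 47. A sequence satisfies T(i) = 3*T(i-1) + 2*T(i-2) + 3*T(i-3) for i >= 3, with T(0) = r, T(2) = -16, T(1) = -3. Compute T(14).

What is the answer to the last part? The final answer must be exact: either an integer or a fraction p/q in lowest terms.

-194390737

Stage 1: f(3) = -3*(-19) - 1*(-10) - 2*(32) = 3; iterating: f(3)=3, f(4)=30, f(5)=-55, f(6)=129, f(7)=-392, f(8)=1157, f(9)=-3337, f(10)=9638; answer 9638
Stage 2: S1 = 9638; c = -16; 7*(-16)^3 + 2*(-16)^2 - 8*(-16)^1 + 2 = (-28672) + (512) + (128) + (2) = -28030; answer -28030
Stage 3: S2 = -28030; r = -17; T(3) = 3*(-16) + 2*(-3) + 3*(-17) = -105; iterating: T(3)=-105, T(4)=-356, T(5)=-1326, T(6)=-5005, T(7)=-18735, T(8)=-70193, T(9)=-263064, T(10)=-985783, T(11)=-3694056, T(12)=-13842926, T(13)=-51874239, T(14)=-194390737; answer -194390737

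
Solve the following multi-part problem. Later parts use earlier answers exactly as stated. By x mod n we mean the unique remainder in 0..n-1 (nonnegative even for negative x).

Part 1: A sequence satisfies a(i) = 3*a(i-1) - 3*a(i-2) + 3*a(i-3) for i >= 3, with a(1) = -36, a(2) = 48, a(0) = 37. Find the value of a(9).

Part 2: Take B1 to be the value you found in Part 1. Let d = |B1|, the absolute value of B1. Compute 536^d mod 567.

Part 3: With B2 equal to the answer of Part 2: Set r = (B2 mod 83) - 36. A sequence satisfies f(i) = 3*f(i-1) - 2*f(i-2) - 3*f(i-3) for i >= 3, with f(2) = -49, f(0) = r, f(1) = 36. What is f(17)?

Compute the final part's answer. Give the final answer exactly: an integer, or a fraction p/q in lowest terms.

-5574534

Part 1: a(3) = 3*(48) - 3*(-36) + 3*(37) = 363; iterating: a(3)=363, a(4)=837, a(5)=1566, a(6)=3276, a(7)=7641, a(8)=17793, a(9)=40284; answer 40284
Part 2: B1 = 40284; d = 40284; squarings mod 567: 536^1=536, 536^2=394, 536^4=445, 536^8=142, 536^16=319, 536^32=268, 536^64=382, 536^128=205, 536^256=67, 536^512=520, 536^1024=508, 536^2048=79, 536^4096=4, 536^8192=16, 536^16384=256, 536^32768=331; 536^40284 = 536^4 * 536^8 * 536^16 * 536^64 * 536^256 * 536^1024 * 536^2048 * 536^4096 * 536^32768 = 1 (mod 567); answer 1
Part 3: B2 = 1; r = -35; f(3) = 3*(-49) - 2*(36) - 3*(-35) = -114; iterating: f(3)=-114, f(4)=-352, f(5)=-681, f(6)=-997, f(7)=-573, f(8)=2318, f(9)=11091, f(10)=30356, f(11)=61932, f(12)=91811, f(13)=60501, f(14)=-187915, f(15)=-960180, f(16)=-2686213, f(17)=-5574534; answer -5574534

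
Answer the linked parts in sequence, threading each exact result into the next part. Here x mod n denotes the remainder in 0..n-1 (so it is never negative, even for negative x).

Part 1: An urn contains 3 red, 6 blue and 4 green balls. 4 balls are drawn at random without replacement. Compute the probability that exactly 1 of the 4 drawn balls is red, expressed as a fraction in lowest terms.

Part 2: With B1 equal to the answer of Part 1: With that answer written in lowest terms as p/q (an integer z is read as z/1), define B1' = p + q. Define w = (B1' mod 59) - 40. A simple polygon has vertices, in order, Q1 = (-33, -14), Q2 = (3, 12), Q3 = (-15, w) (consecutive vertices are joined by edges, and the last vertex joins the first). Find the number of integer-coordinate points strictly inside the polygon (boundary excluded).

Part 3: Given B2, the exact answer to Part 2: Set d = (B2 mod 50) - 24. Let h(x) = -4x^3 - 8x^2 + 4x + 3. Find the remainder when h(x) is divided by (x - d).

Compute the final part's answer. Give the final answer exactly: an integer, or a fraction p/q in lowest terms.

Part 1: total draws C(13,4) = 715; favorable C(3,1)*C(10,3) = 360; P = 72/143; answer 72/143
Part 2: B1 = 72/143; threaded value p + q = 215; w = -2; cross terms: (-33*12 - 3*-14)=-354, (3*-2 - -15*12)=174, (-15*-14 - -33*-2)=144; twice the area = |-36| = 36; area = 18; boundary points = 2 + 2 + 6 = 10; strictly interior points = area - boundary/2 + 1 = 14; answer 14
Part 3: B2 = 14; d = -10; remainder = value at the root: -4*(-10)^3 - 8*(-10)^2 + 4*(-10)^1 + 3 = (4000) + (-800) + (-40) + (3) = 3163; answer 3163

3163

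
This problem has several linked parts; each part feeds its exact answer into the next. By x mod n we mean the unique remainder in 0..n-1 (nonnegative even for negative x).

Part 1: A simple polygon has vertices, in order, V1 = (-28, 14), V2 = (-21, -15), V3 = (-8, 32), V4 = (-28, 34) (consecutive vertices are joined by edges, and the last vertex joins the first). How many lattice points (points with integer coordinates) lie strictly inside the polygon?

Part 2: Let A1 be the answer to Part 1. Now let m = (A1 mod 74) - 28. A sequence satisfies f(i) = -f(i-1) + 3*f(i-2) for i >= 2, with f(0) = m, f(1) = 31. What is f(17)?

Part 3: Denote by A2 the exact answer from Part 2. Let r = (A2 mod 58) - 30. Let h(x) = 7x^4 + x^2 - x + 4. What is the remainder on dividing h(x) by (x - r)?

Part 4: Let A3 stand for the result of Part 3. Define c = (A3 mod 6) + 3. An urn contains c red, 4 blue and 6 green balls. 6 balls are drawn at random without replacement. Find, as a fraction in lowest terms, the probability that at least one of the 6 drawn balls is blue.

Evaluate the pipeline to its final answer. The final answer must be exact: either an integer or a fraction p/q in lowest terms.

133/143

Part 1: cross terms: (-28*-15 - -21*14)=714, (-21*32 - -8*-15)=-792, (-8*34 - -28*32)=624, (-28*14 - -28*34)=560; twice the area = |1106| = 1106; area = 553; boundary points = 1 + 1 + 2 + 20 = 24; strictly interior points = area - boundary/2 + 1 = 542; answer 542
Part 2: A1 = 542; m = -4; f(2) = -1*(31) + 3*(-4) = -43; iterating: f(2)=-43, f(3)=136, f(4)=-265, f(5)=673, f(6)=-1468, f(7)=3487, f(8)=-7891, f(9)=18352, f(10)=-42025, f(11)=97081, f(12)=-223156, f(13)=514399, f(14)=-1183867, f(15)=2727064, f(16)=-6278665, f(17)=14459857; answer 14459857
Part 3: A2 = 14459857; r = 21; remainder = value at the root: 7*(21)^4 + 1*(21)^2 - 1*(21)^1 + 4 = (1361367) + (441) + (-21) + (4) = 1361791; answer 1361791
Part 4: A3 = 1361791; c = 4; total draws C(14,6) = 3003; complement C(10,6) = 210; favorable 3003 - 210 = 2793; P = 133/143; answer 133/143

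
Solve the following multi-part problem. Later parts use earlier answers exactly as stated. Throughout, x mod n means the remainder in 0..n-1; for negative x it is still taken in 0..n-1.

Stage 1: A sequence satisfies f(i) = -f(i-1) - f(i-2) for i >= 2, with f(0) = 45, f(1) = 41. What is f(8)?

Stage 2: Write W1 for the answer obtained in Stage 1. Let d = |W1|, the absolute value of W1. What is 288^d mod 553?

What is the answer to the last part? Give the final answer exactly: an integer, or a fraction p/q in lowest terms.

Stage 1: f(2) = -1*(41) - 1*(45) = -86; iterating: f(2)=-86, f(3)=45, f(4)=41, f(5)=-86, f(6)=45, f(7)=41, f(8)=-86; answer -86
Stage 2: W1 = -86; d = 86; squarings mod 553: 288^1=288, 288^2=547, 288^4=36, 288^8=190, 288^16=155, 288^32=246, 288^64=239; 288^86 = 288^2 * 288^4 * 288^16 * 288^64 = 190 (mod 553); answer 190

190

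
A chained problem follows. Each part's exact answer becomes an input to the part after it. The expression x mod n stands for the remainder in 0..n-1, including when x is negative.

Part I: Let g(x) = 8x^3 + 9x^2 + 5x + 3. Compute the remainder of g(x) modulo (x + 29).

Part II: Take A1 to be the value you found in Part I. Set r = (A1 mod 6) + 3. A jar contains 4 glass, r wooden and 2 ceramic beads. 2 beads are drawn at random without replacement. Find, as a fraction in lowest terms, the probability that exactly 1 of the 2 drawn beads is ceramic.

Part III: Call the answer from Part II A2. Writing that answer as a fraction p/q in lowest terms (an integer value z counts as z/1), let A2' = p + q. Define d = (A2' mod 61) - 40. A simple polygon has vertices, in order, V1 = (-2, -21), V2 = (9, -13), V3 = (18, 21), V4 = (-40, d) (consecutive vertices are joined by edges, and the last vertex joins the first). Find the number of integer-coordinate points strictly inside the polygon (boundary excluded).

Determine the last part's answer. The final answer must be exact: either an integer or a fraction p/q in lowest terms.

749

Part I: remainder = value at the root: 8*(-29)^3 + 9*(-29)^2 + 5*(-29)^1 + 3 = (-195112) + (7569) + (-145) + (3) = -187685; answer -187685
Part II: A1 = -187685; r = 4; total draws C(10,2) = 45; favorable C(2,1)*C(8,1) = 16; P = 16/45; answer 16/45
Part III: A2 = 16/45; threaded value p + q = 61; d = -40; cross terms: (-2*-13 - 9*-21)=215, (9*21 - 18*-13)=423, (18*-40 - -40*21)=120, (-40*-21 - -2*-40)=760; twice the area = |1518| = 1518; area = 759; boundary points = 1 + 1 + 1 + 19 = 22; strictly interior points = area - boundary/2 + 1 = 749; answer 749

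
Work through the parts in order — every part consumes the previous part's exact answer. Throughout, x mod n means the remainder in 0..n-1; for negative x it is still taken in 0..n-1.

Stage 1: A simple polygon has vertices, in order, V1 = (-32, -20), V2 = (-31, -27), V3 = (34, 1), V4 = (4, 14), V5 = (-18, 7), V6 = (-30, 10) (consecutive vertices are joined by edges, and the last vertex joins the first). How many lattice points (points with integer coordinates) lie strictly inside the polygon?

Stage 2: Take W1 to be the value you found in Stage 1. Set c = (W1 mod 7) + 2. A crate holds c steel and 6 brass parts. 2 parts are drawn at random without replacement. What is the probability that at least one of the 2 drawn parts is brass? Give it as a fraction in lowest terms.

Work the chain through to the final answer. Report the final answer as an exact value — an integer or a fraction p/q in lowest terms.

9/13

Stage 1: cross terms: (-32*-27 - -31*-20)=244, (-31*1 - 34*-27)=887, (34*14 - 4*1)=472, (4*7 - -18*14)=280, (-18*10 - -30*7)=30, (-30*-20 - -32*10)=920; twice the area = |2833| = 2833; area = 2833/2; boundary points = 1 + 1 + 1 + 1 + 3 + 2 = 9; strictly interior points = area - boundary/2 + 1 = 1413; answer 1413
Stage 2: W1 = 1413; c = 8; total draws C(14,2) = 91; complement C(8,2) = 28; favorable 91 - 28 = 63; P = 9/13; answer 9/13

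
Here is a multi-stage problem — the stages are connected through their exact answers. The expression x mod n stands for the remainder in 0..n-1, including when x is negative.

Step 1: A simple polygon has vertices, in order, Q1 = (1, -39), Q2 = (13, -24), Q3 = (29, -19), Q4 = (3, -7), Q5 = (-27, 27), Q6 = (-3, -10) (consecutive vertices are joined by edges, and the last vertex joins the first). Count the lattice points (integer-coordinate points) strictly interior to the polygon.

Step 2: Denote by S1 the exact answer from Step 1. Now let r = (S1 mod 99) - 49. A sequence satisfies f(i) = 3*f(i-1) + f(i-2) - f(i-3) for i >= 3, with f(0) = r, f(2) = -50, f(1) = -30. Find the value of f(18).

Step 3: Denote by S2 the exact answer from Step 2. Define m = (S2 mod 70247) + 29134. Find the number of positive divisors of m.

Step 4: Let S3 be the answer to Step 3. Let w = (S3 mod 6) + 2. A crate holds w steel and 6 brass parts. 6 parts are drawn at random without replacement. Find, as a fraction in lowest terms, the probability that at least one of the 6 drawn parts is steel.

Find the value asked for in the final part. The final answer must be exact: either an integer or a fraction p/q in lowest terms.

Step 1: cross terms: (1*-24 - 13*-39)=483, (13*-19 - 29*-24)=449, (29*-7 - 3*-19)=-146, (3*27 - -27*-7)=-108, (-27*-10 - -3*27)=351, (-3*-39 - 1*-10)=127; twice the area = |1156| = 1156; area = 578; boundary points = 3 + 1 + 2 + 2 + 1 + 1 = 10; strictly interior points = area - boundary/2 + 1 = 574; answer 574
Step 2: S1 = 574; r = 30; f(3) = 3*(-50) + 1*(-30) - 1*(30) = -210; iterating: f(3)=-210, f(4)=-650, f(5)=-2110, f(6)=-6770, f(7)=-21770, f(8)=-69970, f(9)=-224910, f(10)=-722930, f(11)=-2323730, f(12)=-7469210, f(13)=-24008430, f(14)=-77170770, f(15)=-248051530, f(16)=-797316930, f(17)=-2562831550, f(18)=-8237760050; answer -8237760050
Step 3: S2 = -8237760050; m = 64527; 64527 = 3 * 137 * 157; number of divisors = (1+1) * (1+1) * (1+1) = 8; answer 8
Step 4: S3 = 8; w = 4; total draws C(10,6) = 210; complement C(6,6) = 1; favorable 210 - 1 = 209; P = 209/210; answer 209/210

209/210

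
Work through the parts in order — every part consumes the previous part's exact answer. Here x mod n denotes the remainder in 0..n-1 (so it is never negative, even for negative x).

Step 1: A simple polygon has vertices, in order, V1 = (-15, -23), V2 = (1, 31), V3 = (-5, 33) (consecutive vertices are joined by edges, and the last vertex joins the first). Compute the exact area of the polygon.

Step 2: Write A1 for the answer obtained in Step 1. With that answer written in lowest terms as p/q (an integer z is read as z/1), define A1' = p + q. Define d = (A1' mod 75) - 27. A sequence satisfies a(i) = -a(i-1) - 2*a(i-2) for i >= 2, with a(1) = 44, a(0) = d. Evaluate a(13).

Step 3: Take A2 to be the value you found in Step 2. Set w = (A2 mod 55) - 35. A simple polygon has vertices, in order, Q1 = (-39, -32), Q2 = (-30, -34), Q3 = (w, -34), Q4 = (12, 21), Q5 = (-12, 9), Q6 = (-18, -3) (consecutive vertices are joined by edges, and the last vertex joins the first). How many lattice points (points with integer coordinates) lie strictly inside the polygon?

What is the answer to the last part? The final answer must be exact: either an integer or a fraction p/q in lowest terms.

1138

Step 1: cross terms: (-15*31 - 1*-23)=-442, (1*33 - -5*31)=188, (-5*-23 - -15*33)=610; twice the area = |356| = 356; area = 178; answer 178
Step 2: A1 = 178; threaded value p + q = 179; d = 2; a(2) = -1*(44) - 2*(2) = -48; iterating: a(2)=-48, a(3)=-40, a(4)=136, a(5)=-56, a(6)=-216, a(7)=328, a(8)=104, a(9)=-760, a(10)=552, a(11)=968, a(12)=-2072, a(13)=136; answer 136
Step 3: A2 = 136; w = -9; cross terms: (-39*-34 - -30*-32)=366, (-30*-34 - -9*-34)=714, (-9*21 - 12*-34)=219, (12*9 - -12*21)=360, (-12*-3 - -18*9)=198, (-18*-32 - -39*-3)=459; twice the area = |2316| = 2316; area = 1158; boundary points = 1 + 21 + 1 + 12 + 6 + 1 = 42; strictly interior points = area - boundary/2 + 1 = 1138; answer 1138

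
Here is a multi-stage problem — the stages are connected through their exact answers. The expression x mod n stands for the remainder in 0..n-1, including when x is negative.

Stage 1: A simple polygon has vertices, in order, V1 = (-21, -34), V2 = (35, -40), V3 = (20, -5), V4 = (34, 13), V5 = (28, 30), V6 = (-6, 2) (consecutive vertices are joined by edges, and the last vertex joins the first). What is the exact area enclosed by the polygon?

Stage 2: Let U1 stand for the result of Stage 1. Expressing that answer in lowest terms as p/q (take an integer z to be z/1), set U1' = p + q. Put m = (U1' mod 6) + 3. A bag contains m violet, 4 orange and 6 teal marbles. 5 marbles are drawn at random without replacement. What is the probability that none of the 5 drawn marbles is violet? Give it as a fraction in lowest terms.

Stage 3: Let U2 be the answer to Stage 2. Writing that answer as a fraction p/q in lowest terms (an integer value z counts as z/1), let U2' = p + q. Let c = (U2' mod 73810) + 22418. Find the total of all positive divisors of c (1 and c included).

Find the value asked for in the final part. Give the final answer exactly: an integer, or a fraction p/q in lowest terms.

Stage 1: cross terms: (-21*-40 - 35*-34)=2030, (35*-5 - 20*-40)=625, (20*13 - 34*-5)=430, (34*30 - 28*13)=656, (28*2 - -6*30)=236, (-6*-34 - -21*2)=246; twice the area = |4223| = 4223; area = 4223/2; answer 4223/2
Stage 2: U1 = 4223/2; threaded value p + q = 4225; m = 4; total draws C(14,5) = 2002; favorable C(10,5) = 252; P = 18/143; answer 18/143
Stage 3: U2 = 18/143; threaded value p + q = 161; c = 22579; 22579 = 67 * 337; sigma = (1 + 67) * (1 + 337) = 68 * 338 = 22984; answer 22984

22984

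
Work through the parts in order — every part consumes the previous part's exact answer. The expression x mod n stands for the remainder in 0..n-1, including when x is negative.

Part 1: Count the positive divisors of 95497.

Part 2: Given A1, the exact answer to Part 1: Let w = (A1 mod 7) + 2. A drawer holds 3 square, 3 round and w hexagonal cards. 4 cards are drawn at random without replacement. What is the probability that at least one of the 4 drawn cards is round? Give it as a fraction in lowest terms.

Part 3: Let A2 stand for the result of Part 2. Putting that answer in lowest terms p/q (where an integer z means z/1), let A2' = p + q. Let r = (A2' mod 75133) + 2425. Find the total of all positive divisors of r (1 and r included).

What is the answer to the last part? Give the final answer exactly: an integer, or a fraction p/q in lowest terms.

4710

Part 1: 95497 = 29 * 37 * 89; number of divisors = (1+1) * (1+1) * (1+1) = 8; answer 8
Part 2: A1 = 8; w = 3; total draws C(9,4) = 126; complement C(6,4) = 15; favorable 126 - 15 = 111; P = 37/42; answer 37/42
Part 3: A2 = 37/42; threaded value p + q = 79; r = 2504; 2504 = 2^3 * 313; sigma = (1 + 2 + 4 + 8) * (1 + 313) = 15 * 314 = 4710; answer 4710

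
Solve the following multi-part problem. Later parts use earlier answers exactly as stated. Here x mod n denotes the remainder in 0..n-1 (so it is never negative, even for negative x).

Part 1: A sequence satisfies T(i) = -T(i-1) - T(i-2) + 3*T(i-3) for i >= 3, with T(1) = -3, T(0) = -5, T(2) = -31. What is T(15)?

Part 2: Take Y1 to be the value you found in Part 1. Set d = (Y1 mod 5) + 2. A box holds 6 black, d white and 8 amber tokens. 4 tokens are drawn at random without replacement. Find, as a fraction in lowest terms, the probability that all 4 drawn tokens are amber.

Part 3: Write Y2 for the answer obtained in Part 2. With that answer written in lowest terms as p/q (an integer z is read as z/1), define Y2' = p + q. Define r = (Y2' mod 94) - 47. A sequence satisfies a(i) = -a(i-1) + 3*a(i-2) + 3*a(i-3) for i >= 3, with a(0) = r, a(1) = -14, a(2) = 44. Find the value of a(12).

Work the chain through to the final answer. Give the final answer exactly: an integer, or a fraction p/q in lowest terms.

21824

Part 1: T(3) = -1*(-31) - 1*(-3) + 3*(-5) = 19; iterating: T(3)=19, T(4)=3, T(5)=-115, T(6)=169, T(7)=-45, T(8)=-469, T(9)=1021, T(10)=-687, T(11)=-1741, T(12)=5491, T(13)=-5811, T(14)=-4903, T(15)=27187; answer 27187
Part 2: Y1 = 27187; d = 4; total draws C(18,4) = 3060; favorable C(8,4) = 70; P = 7/306; answer 7/306
Part 3: Y2 = 7/306; threaded value p + q = 313; r = -16; a(3) = -1*(44) + 3*(-14) + 3*(-16) = -134; iterating: a(3)=-134, a(4)=224, a(5)=-494, a(6)=764, a(7)=-1574, a(8)=2384, a(9)=-4814, a(10)=7244, a(11)=-14534, a(12)=21824; answer 21824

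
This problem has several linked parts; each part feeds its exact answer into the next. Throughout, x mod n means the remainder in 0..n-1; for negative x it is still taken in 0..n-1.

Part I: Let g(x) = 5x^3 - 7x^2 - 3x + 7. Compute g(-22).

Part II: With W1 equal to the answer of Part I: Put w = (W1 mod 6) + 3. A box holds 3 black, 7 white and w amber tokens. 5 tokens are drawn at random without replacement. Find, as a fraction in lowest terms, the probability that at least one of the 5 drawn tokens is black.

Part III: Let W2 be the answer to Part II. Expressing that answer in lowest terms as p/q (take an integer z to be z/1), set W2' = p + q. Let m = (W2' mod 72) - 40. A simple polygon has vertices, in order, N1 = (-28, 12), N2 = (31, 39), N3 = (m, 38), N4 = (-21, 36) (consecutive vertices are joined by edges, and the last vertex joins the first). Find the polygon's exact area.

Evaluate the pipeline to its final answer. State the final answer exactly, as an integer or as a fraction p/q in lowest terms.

1319/2

Part I: 5*(-22)^3 - 7*(-22)^2 - 3*(-22)^1 + 7 = (-53240) + (-3388) + (66) + (7) = -56555; answer -56555
Part II: W1 = -56555; w = 4; total draws C(14,5) = 2002; complement C(11,5) = 462; favorable 2002 - 462 = 1540; P = 10/13; answer 10/13
Part III: W2 = 10/13; threaded value p + q = 23; m = -17; cross terms: (-28*39 - 31*12)=-1464, (31*38 - -17*39)=1841, (-17*36 - -21*38)=186, (-21*12 - -28*36)=756; twice the area = |1319| = 1319; area = 1319/2; answer 1319/2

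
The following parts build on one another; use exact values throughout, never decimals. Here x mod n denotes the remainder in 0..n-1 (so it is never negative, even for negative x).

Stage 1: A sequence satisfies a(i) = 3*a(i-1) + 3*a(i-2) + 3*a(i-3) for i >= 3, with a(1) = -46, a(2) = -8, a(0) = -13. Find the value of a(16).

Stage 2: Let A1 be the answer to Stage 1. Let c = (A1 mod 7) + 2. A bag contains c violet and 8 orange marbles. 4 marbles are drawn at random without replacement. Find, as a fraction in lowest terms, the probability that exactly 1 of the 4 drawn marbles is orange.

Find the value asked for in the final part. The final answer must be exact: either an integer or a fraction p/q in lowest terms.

4/165

Stage 1: a(3) = 3*(-8) + 3*(-46) + 3*(-13) = -201; iterating: a(3)=-201, a(4)=-765, a(5)=-2922, a(6)=-11664, a(7)=-46053, a(8)=-181917, a(9)=-718902, a(10)=-2840616, a(11)=-11224305, a(12)=-44351469, a(13)=-175249170, a(14)=-692474832, a(15)=-2736226413, a(16)=-10811851245; answer -10811851245
Stage 2: A1 = -10811851245; c = 3; total draws C(11,4) = 330; favorable C(8,1)*C(3,3) = 8; P = 4/165; answer 4/165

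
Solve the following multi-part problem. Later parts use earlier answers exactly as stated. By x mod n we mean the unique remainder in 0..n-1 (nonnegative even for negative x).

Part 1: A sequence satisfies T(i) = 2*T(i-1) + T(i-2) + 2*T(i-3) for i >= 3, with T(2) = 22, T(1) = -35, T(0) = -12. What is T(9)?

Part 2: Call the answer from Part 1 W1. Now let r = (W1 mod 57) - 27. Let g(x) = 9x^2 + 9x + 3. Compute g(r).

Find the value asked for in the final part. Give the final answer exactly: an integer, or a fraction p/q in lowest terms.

Part 1: T(3) = 2*(22) + 1*(-35) + 2*(-12) = -15; iterating: T(3)=-15, T(4)=-78, T(5)=-127, T(6)=-362, T(7)=-1007, T(8)=-2630, T(9)=-6991; answer -6991
Part 2: W1 = -6991; r = -7; 9*(-7)^2 + 9*(-7)^1 + 3 = (441) + (-63) + (3) = 381; answer 381

381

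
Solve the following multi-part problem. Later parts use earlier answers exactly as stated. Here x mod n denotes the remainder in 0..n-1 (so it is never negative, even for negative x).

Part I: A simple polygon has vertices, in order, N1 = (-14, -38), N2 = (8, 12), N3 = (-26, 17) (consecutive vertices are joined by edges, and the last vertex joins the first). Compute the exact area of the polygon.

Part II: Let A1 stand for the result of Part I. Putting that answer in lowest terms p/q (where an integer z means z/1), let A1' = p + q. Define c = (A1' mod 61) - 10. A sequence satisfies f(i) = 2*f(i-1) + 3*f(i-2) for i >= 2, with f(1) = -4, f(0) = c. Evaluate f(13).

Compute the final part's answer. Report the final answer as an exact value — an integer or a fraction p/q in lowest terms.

Part I: cross terms: (-14*12 - 8*-38)=136, (8*17 - -26*12)=448, (-26*-38 - -14*17)=1226; twice the area = |1810| = 1810; area = 905; answer 905
Part II: A1 = 905; threaded value p + q = 906; c = 42; f(2) = 2*(-4) + 3*(42) = 118; iterating: f(2)=118, f(3)=224, f(4)=802, f(5)=2276, f(6)=6958, f(7)=20744, f(8)=62362, f(9)=186956, f(10)=560998, f(11)=1682864, f(12)=5048722, f(13)=15146036; answer 15146036

15146036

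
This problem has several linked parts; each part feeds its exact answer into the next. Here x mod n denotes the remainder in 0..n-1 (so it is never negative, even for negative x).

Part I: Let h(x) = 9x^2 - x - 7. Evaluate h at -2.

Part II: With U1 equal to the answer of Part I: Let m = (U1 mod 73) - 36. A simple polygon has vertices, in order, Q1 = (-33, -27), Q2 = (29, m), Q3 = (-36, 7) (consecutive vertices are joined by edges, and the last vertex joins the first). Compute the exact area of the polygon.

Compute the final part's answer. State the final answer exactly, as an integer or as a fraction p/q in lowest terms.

Part I: 9*(-2)^2 - 1*(-2)^1 - 7 = (36) + (2) + (-7) = 31; answer 31
Part II: U1 = 31; m = -5; cross terms: (-33*-5 - 29*-27)=948, (29*7 - -36*-5)=23, (-36*-27 - -33*7)=1203; twice the area = |2174| = 2174; area = 1087; answer 1087

1087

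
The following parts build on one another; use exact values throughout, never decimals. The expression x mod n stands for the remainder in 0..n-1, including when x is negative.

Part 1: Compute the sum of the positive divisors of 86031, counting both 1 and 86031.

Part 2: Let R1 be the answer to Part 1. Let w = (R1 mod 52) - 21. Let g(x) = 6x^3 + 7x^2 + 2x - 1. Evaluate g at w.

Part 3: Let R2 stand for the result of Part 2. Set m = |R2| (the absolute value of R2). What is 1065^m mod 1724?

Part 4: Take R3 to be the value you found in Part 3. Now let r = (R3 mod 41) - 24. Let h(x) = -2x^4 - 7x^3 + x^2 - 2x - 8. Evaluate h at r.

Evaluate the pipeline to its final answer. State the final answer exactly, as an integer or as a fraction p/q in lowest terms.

Part 1: 86031 = 3^2 * 11^2 * 79; sigma = (1 + 3 + 9) * (1 + 11 + 121) * (1 + 79) = 13 * 133 * 80 = 138320; answer 138320
Part 2: R1 = 138320; w = -21; 6*(-21)^3 + 7*(-21)^2 + 2*(-21)^1 - 1 = (-55566) + (3087) + (-42) + (-1) = -52522; answer -52522
Part 3: R2 = -52522; m = 52522; squarings mod 1724: 1065^1=1065, 1065^2=1557, 1065^4=305, 1065^8=1653, 1065^16=1593, 1065^32=1645, 1065^64=1069, 1065^128=1473, 1065^256=937, 1065^512=453, 1065^1024=53, 1065^2048=1085, 1065^4096=1457, 1065^8192=605, 1065^16384=537, 1065^32768=461; 1065^52522 = 1065^2 * 1065^8 * 1065^32 * 1065^256 * 1065^1024 * 1065^2048 * 1065^16384 * 1065^32768 = 613 (mod 1724); answer 613
Part 4: R3 = 613; r = 15; -2*(15)^4 - 7*(15)^3 + 1*(15)^2 - 2*(15)^1 - 8 = (-101250) + (-23625) + (225) + (-30) + (-8) = -124688; answer -124688

-124688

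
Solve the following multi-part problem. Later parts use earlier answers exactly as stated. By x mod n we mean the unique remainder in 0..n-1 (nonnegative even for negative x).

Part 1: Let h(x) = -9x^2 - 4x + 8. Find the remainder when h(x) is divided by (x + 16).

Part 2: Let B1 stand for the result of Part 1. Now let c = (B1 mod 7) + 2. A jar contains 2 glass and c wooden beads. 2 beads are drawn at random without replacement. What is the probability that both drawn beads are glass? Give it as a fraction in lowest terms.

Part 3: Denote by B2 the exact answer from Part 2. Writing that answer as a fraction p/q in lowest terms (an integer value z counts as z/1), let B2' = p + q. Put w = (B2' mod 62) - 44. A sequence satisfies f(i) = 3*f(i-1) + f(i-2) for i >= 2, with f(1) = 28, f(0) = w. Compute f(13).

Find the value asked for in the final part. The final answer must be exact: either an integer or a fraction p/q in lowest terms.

27792748

Part 1: remainder = value at the root: -9*(-16)^2 - 4*(-16)^1 + 8 = (-2304) + (64) + (8) = -2232; answer -2232
Part 2: B1 = -2232; c = 3; total draws C(5,2) = 10; favorable C(2,2) = 1; P = 1/10; answer 1/10
Part 3: B2 = 1/10; threaded value p + q = 11; w = -33; f(2) = 3*(28) + 1*(-33) = 51; iterating: f(2)=51, f(3)=181, f(4)=594, f(5)=1963, f(6)=6483, f(7)=21412, f(8)=70719, f(9)=233569, f(10)=771426, f(11)=2547847, f(12)=8414967, f(13)=27792748; answer 27792748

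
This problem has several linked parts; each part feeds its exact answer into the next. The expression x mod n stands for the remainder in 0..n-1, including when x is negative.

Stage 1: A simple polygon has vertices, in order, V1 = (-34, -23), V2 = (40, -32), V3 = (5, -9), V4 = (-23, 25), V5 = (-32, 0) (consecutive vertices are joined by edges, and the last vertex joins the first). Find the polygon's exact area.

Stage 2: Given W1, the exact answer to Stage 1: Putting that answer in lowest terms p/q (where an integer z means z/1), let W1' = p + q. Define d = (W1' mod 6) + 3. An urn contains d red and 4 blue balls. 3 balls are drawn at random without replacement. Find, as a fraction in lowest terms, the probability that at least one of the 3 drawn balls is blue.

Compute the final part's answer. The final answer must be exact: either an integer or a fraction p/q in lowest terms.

Stage 1: cross terms: (-34*-32 - 40*-23)=2008, (40*-9 - 5*-32)=-200, (5*25 - -23*-9)=-82, (-23*0 - -32*25)=800, (-32*-23 - -34*0)=736; twice the area = |3262| = 3262; area = 1631; answer 1631
Stage 2: W1 = 1631; threaded value p + q = 1632; d = 3; total draws C(7,3) = 35; complement C(3,3) = 1; favorable 35 - 1 = 34; P = 34/35; answer 34/35

34/35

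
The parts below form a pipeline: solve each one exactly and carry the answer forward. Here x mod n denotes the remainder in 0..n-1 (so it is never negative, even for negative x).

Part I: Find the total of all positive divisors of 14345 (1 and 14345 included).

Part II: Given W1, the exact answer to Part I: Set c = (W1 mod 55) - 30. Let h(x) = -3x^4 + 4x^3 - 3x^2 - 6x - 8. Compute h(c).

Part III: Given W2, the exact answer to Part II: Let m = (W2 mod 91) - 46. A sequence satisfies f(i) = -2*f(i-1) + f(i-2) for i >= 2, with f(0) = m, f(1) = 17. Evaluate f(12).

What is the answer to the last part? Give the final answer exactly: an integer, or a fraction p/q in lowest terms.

Part I: 14345 = 5 * 19 * 151; sigma = (1 + 5) * (1 + 19) * (1 + 151) = 6 * 20 * 152 = 18240; answer 18240
Part II: W1 = 18240; c = 5; -3*(5)^4 + 4*(5)^3 - 3*(5)^2 - 6*(5)^1 - 8 = (-1875) + (500) + (-75) + (-30) + (-8) = -1488; answer -1488
Part III: W2 = -1488; m = 13; f(2) = -2*(17) + 1*(13) = -21; iterating: f(2)=-21, f(3)=59, f(4)=-139, f(5)=337, f(6)=-813, f(7)=1963, f(8)=-4739, f(9)=11441, f(10)=-27621, f(11)=66683, f(12)=-160987; answer -160987

-160987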